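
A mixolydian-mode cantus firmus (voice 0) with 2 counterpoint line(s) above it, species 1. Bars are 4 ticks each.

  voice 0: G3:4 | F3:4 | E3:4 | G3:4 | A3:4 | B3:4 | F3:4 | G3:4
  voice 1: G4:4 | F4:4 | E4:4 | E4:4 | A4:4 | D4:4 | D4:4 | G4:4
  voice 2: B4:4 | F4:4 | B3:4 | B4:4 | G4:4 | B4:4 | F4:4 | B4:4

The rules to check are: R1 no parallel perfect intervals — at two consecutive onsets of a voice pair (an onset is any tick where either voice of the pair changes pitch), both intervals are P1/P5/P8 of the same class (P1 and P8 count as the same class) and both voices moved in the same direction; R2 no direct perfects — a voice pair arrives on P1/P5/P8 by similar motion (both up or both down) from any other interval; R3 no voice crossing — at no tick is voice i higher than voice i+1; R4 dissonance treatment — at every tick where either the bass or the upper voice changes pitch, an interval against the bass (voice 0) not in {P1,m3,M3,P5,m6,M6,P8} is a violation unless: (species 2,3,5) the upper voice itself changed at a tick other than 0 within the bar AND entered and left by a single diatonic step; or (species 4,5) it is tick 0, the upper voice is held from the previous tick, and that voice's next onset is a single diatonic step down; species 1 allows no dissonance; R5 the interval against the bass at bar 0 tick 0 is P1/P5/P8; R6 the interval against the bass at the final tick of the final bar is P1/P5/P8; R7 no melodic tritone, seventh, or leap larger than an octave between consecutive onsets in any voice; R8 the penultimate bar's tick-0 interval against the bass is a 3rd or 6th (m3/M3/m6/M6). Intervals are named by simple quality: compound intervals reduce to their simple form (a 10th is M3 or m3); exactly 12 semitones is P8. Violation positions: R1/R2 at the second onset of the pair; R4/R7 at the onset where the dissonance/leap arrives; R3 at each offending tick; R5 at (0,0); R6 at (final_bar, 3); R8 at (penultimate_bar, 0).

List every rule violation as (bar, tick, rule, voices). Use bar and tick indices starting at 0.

bar 0: v0=G3 v1=G4 v2=B4 downbeat M3
bar 1: v0=F3 v1=F4 v2=F4 downbeat P8
bar 2: v0=E3 v1=E4 v2=B3 downbeat P5
bar 3: v0=G3 v1=E4 v2=B4 downbeat M3
bar 4: v0=A3 v1=A4 v2=G4 downbeat m7
bar 5: v0=B3 v1=D4 v2=B4 downbeat P8
bar 6: v0=F3 v1=D4 v2=F4 downbeat P8
bar 7: v0=G3 v1=G4 v2=B4 downbeat M3
  -> R5 @ bar 0 tick 0 v(0, 2): opens on M3
  -> R1 @ bar 1 tick 0 v(0, 1): G3/G4 P8 -> F3/F4 P8 similar
  -> R2 @ bar 1 tick 0 v(0, 2): G3/B4 M3 -> F3/F4 P8 similar
  -> R2 @ bar 1 tick 0 v(1, 2): G4/B4 M3 -> F4/F4 P1 similar
  -> R7 @ bar 1 tick 0 v(2,): B4->F4 leap 6st
  -> R1 @ bar 2 tick 0 v(0, 1): F3/F4 P8 -> E3/E4 P8 similar
  -> R2 @ bar 2 tick 0 v(0, 2): F3/F4 P8 -> E3/B3 P5 similar
  -> R3 @ bar 2 tick 0 v(1, 2): E4 above B3
  -> R7 @ bar 2 tick 0 v(2,): F4->B3 leap 6st
  -> R3 @ bar 2 tick 1 v(1, 2): E4 above B3
  -> R3 @ bar 2 tick 2 v(1, 2): E4 above B3
  -> R3 @ bar 2 tick 3 v(1, 2): E4 above B3
  -> R2 @ bar 4 tick 0 v(0, 1): G3/E4 M6 -> A3/A4 P8 similar
  -> R3 @ bar 4 tick 0 v(1, 2): A4 above G4
  -> R4 @ bar 4 tick 0 v(0, 2): A3/G4 m7 untreated
  -> R3 @ bar 4 tick 1 v(1, 2): A4 above G4
  -> R3 @ bar 4 tick 2 v(1, 2): A4 above G4
  -> R3 @ bar 4 tick 3 v(1, 2): A4 above G4
  -> R2 @ bar 5 tick 0 v(0, 2): A3/G4 m7 -> B3/B4 P8 similar
  -> R1 @ bar 6 tick 0 v(0, 2): B3/B4 P8 -> F3/F4 P8 similar
  -> R7 @ bar 6 tick 0 v(0,): B3->F3 leap 6st
  -> R7 @ bar 6 tick 0 v(2,): B4->F4 leap 6st
  -> R8 @ bar 6 tick 0 v(0, 2): penult P8 not 3rd/6th
  -> R2 @ bar 7 tick 0 v(0, 1): F3/D4 M6 -> G3/G4 P8 similar
  -> R7 @ bar 7 tick 0 v(2,): F4->B4 leap 6st
  -> R6 @ bar 7 tick 3 v(0, 2): closes on M3

(0, 0, R5, (0, 2))
(1, 0, R1, (0, 1))
(1, 0, R2, (0, 2))
(1, 0, R2, (1, 2))
(1, 0, R7, (2,))
(2, 0, R1, (0, 1))
(2, 0, R2, (0, 2))
(2, 0, R3, (1, 2))
(2, 0, R7, (2,))
(2, 1, R3, (1, 2))
(2, 2, R3, (1, 2))
(2, 3, R3, (1, 2))
(4, 0, R2, (0, 1))
(4, 0, R3, (1, 2))
(4, 0, R4, (0, 2))
(4, 1, R3, (1, 2))
(4, 2, R3, (1, 2))
(4, 3, R3, (1, 2))
(5, 0, R2, (0, 2))
(6, 0, R1, (0, 2))
(6, 0, R7, (0,))
(6, 0, R7, (2,))
(6, 0, R8, (0, 2))
(7, 0, R2, (0, 1))
(7, 0, R7, (2,))
(7, 3, R6, (0, 2))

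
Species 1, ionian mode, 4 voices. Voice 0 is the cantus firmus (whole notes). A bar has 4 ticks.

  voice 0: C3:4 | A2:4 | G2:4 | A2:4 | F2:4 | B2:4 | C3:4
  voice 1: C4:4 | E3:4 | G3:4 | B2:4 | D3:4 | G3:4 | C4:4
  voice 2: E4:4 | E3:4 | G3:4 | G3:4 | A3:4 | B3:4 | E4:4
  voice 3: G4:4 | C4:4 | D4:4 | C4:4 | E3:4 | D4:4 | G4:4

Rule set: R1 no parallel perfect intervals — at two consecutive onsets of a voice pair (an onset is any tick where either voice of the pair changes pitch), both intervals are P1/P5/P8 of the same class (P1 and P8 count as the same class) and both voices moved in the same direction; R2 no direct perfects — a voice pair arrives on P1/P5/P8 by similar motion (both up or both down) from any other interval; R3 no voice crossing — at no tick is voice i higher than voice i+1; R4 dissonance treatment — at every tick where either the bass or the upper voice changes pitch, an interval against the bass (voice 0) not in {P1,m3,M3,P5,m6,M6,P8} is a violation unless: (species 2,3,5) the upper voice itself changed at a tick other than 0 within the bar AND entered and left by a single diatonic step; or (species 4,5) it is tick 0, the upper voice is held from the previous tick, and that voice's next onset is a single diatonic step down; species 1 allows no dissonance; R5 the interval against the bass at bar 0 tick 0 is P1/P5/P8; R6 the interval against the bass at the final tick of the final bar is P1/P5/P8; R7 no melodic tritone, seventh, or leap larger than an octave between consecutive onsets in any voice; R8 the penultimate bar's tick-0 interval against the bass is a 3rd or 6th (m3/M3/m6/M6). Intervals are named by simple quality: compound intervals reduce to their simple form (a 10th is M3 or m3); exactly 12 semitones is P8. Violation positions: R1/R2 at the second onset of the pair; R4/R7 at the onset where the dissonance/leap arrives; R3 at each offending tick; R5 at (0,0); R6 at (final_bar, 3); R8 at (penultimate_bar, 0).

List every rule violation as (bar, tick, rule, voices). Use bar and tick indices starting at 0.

(0, 0, R5, (0, 2))
(1, 0, R2, (0, 1))
(1, 0, R2, (0, 2))
(1, 0, R2, (1, 2))
(2, 0, R1, (1, 2))
(2, 0, R2, (1, 3))
(2, 0, R2, (2, 3))
(3, 0, R4, (0, 1))
(3, 0, R4, (0, 2))
(4, 0, R2, (1, 2))
(4, 0, R3, (2, 3))
(4, 0, R4, (0, 3))
(4, 1, R3, (2, 3))
(4, 2, R3, (2, 3))
(4, 3, R3, (2, 3))
(5, 0, R2, (0, 2))
(5, 0, R2, (1, 3))
(5, 0, R7, (0,))
(5, 0, R7, (3,))
(5, 0, R8, (0, 2))
(6, 0, R1, (1, 3))
(6, 0, R2, (0, 1))
(6, 0, R2, (0, 3))
(6, 3, R6, (0, 2))

bar 0: v0=C3 v1=C4 v2=E4 v3=G4 downbeat P5
bar 1: v0=A2 v1=E3 v2=E3 v3=C4 downbeat m3
bar 2: v0=G2 v1=G3 v2=G3 v3=D4 downbeat P5
bar 3: v0=A2 v1=B2 v2=G3 v3=C4 downbeat m3
bar 4: v0=F2 v1=D3 v2=A3 v3=E3 downbeat M7
bar 5: v0=B2 v1=G3 v2=B3 v3=D4 downbeat m3
bar 6: v0=C3 v1=C4 v2=E4 v3=G4 downbeat P5
  -> R5 @ bar 0 tick 0 v(0, 2): opens on M3
  -> R2 @ bar 1 tick 0 v(0, 1): C3/C4 P8 -> A2/E3 P5 similar
  -> R2 @ bar 1 tick 0 v(0, 2): C3/E4 M3 -> A2/E3 P5 similar
  -> R2 @ bar 1 tick 0 v(1, 2): C4/E4 M3 -> E3/E3 P1 similar
  -> R1 @ bar 2 tick 0 v(1, 2): E3/E3 P1 -> G3/G3 P1 similar
  -> R2 @ bar 2 tick 0 v(1, 3): E3/C4 m6 -> G3/D4 P5 similar
  -> R2 @ bar 2 tick 0 v(2, 3): E3/C4 m6 -> G3/D4 P5 similar
  -> R4 @ bar 3 tick 0 v(0, 1): A2/B2 M2 untreated
  -> R4 @ bar 3 tick 0 v(0, 2): A2/G3 m7 untreated
  -> R2 @ bar 4 tick 0 v(1, 2): B2/G3 m6 -> D3/A3 P5 similar
  -> R3 @ bar 4 tick 0 v(2, 3): A3 above E3
  -> R4 @ bar 4 tick 0 v(0, 3): F2/E3 M7 untreated
  -> R3 @ bar 4 tick 1 v(2, 3): A3 above E3
  -> R3 @ bar 4 tick 2 v(2, 3): A3 above E3
  -> R3 @ bar 4 tick 3 v(2, 3): A3 above E3
  -> R2 @ bar 5 tick 0 v(0, 2): F2/A3 M3 -> B2/B3 P8 similar
  -> R2 @ bar 5 tick 0 v(1, 3): D3/E3 M2 -> G3/D4 P5 similar
  -> R7 @ bar 5 tick 0 v(0,): F2->B2 leap 6st
  -> R7 @ bar 5 tick 0 v(3,): E3->D4 leap 10st
  -> R8 @ bar 5 tick 0 v(0, 2): penult P8 not 3rd/6th
  -> R1 @ bar 6 tick 0 v(1, 3): G3/D4 P5 -> C4/G4 P5 similar
  -> R2 @ bar 6 tick 0 v(0, 1): B2/G3 m6 -> C3/C4 P8 similar
  -> R2 @ bar 6 tick 0 v(0, 3): B2/D4 m3 -> C3/G4 P5 similar
  -> R6 @ bar 6 tick 3 v(0, 2): closes on M3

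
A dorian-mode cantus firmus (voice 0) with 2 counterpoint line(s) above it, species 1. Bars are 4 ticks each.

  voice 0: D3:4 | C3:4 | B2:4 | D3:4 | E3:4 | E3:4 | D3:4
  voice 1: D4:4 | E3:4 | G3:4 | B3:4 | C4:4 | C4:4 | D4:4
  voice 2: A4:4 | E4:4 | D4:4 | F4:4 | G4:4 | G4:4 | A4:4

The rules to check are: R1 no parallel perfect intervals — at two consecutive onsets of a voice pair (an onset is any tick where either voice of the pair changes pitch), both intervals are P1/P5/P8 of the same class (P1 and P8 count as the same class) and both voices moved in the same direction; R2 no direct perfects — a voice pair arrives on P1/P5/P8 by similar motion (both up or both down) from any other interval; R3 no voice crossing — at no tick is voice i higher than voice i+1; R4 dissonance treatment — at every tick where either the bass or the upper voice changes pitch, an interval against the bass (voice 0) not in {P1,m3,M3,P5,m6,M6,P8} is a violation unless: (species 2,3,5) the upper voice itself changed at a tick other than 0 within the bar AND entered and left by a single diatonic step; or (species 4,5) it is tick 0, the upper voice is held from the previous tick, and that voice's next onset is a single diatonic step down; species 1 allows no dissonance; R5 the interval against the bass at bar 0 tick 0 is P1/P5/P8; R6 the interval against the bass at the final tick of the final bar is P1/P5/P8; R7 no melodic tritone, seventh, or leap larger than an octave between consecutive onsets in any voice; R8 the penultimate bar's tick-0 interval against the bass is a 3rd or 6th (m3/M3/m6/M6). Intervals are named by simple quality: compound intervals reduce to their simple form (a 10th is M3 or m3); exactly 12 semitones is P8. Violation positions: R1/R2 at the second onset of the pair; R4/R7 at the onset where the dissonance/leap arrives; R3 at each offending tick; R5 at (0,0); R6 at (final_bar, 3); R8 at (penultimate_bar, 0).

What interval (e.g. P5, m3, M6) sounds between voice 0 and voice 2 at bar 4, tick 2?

voice 0=E3 voice 2=G4 -> m3

m3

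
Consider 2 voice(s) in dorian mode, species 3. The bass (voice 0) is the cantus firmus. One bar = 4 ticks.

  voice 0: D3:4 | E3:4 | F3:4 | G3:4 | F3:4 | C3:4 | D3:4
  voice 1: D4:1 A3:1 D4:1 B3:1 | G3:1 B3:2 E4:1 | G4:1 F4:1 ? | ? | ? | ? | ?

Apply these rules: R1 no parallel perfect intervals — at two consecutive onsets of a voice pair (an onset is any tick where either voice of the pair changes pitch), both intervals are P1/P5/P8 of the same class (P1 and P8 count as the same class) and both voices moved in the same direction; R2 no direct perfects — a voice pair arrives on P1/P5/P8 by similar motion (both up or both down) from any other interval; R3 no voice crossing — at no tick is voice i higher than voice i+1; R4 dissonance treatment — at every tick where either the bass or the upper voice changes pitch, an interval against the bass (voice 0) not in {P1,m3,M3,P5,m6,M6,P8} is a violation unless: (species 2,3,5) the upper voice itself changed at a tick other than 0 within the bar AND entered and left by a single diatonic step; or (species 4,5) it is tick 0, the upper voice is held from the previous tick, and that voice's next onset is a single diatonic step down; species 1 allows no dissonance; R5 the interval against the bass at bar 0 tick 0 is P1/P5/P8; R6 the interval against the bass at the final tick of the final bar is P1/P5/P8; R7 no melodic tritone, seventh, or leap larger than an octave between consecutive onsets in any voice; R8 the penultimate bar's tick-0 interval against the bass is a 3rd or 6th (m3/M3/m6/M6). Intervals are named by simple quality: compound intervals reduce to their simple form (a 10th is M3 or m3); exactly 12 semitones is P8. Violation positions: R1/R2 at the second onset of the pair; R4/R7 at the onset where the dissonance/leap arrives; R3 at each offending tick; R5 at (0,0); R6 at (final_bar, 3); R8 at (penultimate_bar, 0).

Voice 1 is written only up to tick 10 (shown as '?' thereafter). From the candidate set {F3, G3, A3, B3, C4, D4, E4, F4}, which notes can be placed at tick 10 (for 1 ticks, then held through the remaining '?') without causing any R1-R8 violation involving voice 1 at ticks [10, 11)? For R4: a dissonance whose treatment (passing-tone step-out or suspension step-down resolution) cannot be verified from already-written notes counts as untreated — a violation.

F3: legal
G3: violates R4,R7
A3: legal
B3: violates R4,R7
C4: legal
D4: legal
E4: violates R4
F4: legal

{A3, C4, D4, F3, F4}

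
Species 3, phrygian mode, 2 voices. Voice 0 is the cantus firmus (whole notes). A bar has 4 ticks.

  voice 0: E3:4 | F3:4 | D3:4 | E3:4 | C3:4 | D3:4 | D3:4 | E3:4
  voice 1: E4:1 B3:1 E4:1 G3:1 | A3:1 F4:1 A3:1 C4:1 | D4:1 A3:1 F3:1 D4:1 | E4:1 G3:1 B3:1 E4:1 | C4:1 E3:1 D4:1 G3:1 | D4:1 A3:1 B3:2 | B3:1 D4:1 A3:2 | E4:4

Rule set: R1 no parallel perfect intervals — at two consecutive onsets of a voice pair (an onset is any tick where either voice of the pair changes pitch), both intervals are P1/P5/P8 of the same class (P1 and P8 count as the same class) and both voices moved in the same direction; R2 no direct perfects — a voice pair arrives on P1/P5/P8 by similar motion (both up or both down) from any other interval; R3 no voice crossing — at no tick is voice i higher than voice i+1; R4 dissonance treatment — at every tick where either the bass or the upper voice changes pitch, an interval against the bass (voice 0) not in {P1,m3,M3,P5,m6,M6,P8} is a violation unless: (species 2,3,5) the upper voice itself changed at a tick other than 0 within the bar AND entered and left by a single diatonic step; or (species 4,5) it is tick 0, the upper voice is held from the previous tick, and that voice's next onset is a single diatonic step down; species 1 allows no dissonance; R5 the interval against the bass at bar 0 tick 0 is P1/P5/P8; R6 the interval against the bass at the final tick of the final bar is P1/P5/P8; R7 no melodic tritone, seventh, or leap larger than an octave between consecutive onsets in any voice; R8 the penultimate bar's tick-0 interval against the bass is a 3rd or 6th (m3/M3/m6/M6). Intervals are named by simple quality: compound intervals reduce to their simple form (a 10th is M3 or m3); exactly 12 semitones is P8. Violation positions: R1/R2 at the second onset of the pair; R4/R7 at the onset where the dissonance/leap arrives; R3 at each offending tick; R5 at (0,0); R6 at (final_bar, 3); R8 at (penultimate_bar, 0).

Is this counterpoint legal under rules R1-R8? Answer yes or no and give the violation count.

No (6 violations)

bar 0: v0=E3 v1=E4 (P8)
bar 1: v0=F3 v1=A3 (M3)
bar 2: v0=D3 v1=D4 (P8)
bar 3: v0=E3 v1=E4 (P8)
bar 4: v0=C3 v1=C4 (P8)
bar 5: v0=D3 v1=D4 (P8)
bar 6: v0=D3 v1=B3 (M6)
bar 7: v0=E3 v1=E4 (P8)
  R1 @ bar3.0: D3/D4 P8 -> E3/E4 P8 similar
  R1 @ bar4.0: E3/E4 P8 -> C3/C4 P8 similar
  R4 @ bar4.2: C3/D4 M2 untreated
  R7 @ bar4.2: E3->D4 leap 10st
  R2 @ bar5.0: C3/G3 P5 -> D3/D4 P8 similar
  R2 @ bar7.0: D3/A3 P5 -> E3/E4 P8 similar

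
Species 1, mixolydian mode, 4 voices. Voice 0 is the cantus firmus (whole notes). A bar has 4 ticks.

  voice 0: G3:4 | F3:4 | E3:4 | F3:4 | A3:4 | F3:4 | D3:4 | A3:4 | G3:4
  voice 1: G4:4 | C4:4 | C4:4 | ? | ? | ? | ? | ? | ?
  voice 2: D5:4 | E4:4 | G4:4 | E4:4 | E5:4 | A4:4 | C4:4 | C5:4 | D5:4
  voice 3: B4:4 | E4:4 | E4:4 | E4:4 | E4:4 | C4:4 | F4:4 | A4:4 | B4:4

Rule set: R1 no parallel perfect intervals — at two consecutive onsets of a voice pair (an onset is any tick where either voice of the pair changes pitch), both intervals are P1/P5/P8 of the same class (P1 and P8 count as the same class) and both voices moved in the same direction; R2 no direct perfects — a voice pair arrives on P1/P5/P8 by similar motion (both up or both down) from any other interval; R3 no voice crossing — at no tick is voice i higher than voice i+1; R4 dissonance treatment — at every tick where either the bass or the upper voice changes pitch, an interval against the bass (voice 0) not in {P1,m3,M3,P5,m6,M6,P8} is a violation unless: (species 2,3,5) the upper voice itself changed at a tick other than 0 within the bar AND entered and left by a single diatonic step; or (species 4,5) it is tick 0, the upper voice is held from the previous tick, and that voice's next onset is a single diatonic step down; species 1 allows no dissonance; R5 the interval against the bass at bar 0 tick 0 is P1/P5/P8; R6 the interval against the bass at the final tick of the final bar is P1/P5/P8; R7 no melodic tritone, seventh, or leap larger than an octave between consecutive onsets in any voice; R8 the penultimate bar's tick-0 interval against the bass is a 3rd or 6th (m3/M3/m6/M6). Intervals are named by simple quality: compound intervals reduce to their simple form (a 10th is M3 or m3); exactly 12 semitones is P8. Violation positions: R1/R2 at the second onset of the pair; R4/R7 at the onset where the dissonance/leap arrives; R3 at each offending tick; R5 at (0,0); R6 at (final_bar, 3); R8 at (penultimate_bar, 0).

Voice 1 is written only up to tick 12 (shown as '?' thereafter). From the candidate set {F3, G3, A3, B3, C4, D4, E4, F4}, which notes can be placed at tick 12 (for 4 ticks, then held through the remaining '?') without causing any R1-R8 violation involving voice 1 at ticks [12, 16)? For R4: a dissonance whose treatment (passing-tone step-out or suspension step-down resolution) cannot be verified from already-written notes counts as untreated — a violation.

{C4, D4, F3}

F3: legal
G3: violates R4
A3: violates R1
B3: violates R4
C4: legal
D4: legal
E4: violates R4
F4: violates R2,R3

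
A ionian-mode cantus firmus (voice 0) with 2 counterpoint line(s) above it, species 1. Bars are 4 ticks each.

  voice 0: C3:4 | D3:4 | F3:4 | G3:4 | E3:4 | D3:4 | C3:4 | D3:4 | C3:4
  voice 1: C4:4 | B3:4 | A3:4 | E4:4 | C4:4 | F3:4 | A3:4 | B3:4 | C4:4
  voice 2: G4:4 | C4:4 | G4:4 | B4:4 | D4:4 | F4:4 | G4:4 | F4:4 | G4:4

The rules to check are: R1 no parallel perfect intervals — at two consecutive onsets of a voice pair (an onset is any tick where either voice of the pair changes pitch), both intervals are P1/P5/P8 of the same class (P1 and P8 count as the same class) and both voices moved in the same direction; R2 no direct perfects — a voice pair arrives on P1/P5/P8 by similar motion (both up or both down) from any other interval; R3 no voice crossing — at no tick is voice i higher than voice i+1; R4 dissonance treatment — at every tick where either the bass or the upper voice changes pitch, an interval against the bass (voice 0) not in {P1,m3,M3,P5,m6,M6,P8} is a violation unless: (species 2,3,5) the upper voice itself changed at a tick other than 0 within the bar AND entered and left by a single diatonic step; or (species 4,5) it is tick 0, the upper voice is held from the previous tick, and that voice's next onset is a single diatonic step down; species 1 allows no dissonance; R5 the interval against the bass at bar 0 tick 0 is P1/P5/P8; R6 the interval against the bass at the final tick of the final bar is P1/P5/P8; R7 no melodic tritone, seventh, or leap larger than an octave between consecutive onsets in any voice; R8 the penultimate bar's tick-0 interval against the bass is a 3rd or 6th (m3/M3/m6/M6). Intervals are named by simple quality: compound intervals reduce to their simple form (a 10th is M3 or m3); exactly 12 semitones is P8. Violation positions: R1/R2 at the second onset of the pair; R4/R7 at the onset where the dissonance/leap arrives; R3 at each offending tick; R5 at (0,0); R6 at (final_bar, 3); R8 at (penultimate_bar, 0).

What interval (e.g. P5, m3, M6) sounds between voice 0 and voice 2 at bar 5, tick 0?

voice 0=D3 voice 2=F4 -> m3

m3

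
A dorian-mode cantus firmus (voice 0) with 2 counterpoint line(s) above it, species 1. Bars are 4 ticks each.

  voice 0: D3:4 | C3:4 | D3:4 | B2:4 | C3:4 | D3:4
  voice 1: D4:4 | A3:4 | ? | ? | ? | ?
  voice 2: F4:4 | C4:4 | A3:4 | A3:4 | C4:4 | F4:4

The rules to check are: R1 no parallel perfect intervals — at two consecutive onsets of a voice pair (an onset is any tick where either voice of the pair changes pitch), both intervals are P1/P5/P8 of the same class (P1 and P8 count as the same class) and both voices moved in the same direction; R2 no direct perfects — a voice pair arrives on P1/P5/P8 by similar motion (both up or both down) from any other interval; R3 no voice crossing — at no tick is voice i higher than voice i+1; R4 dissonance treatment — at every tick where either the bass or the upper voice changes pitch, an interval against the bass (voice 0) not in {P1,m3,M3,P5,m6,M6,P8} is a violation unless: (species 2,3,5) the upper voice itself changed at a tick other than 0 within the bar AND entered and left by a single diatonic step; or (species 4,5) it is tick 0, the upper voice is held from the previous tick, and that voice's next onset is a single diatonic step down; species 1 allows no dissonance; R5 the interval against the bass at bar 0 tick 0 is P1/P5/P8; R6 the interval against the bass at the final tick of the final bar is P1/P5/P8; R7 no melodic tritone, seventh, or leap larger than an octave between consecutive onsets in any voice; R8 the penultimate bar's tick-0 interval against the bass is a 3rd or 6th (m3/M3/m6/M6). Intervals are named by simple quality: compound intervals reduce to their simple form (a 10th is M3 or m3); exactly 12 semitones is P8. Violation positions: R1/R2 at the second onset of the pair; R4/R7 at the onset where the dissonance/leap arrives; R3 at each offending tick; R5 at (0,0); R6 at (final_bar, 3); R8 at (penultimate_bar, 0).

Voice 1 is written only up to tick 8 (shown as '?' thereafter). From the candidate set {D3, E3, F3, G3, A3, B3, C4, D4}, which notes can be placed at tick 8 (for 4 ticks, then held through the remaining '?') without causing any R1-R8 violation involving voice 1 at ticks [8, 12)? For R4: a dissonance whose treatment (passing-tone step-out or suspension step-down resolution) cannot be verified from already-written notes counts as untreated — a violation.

D3: violates R2
E3: violates R4
F3: legal
G3: violates R4
A3: legal
B3: violates R3
C4: violates R3,R4
D4: violates R2,R3

{A3, F3}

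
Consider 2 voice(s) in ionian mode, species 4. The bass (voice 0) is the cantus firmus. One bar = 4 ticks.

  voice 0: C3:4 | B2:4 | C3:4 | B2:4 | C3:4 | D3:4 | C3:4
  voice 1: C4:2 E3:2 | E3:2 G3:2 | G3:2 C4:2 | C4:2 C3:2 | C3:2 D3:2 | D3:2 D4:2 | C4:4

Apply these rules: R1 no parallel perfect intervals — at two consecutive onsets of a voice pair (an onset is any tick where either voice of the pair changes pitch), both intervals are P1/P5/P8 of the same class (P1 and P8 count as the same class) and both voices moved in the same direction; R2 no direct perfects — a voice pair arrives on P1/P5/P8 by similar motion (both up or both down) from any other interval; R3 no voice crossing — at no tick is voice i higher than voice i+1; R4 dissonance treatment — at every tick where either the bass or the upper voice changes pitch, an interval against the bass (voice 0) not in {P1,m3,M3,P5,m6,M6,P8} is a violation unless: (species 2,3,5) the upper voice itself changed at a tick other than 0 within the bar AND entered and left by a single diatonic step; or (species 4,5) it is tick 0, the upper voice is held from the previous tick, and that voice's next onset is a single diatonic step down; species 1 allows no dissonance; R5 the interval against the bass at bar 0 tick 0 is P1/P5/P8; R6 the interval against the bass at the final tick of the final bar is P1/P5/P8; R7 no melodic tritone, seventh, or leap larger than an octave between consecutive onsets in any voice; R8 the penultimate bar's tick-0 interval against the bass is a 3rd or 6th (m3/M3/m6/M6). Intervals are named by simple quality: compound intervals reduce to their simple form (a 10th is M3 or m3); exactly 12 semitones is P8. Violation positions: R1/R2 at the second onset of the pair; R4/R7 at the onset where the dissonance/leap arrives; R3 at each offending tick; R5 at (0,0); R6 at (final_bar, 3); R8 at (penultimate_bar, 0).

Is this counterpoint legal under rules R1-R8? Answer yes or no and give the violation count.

No (6 violations)

bar 0: v0=C3 v1=C4 (P8)
bar 1: v0=B2 v1=E3 (P4)
bar 2: v0=C3 v1=G3 (P5)
bar 3: v0=B2 v1=C4 (m2)
bar 4: v0=C3 v1=C3 (P1)
bar 5: v0=D3 v1=D3 (P1)
bar 6: v0=C3 v1=C4 (P8)
  R4 @ bar1.0: B2/E3 P4 untreated
  R4 @ bar3.0: B2/C4 m2 untreated
  R4 @ bar3.2: B2/C3 m2 untreated
  R4 @ bar4.2: C3/D3 M2 untreated
  R8 @ bar5.0: penult P1 not 3rd/6th
  R1 @ bar6.0: D3/D4 P8 -> C3/C4 P8 similar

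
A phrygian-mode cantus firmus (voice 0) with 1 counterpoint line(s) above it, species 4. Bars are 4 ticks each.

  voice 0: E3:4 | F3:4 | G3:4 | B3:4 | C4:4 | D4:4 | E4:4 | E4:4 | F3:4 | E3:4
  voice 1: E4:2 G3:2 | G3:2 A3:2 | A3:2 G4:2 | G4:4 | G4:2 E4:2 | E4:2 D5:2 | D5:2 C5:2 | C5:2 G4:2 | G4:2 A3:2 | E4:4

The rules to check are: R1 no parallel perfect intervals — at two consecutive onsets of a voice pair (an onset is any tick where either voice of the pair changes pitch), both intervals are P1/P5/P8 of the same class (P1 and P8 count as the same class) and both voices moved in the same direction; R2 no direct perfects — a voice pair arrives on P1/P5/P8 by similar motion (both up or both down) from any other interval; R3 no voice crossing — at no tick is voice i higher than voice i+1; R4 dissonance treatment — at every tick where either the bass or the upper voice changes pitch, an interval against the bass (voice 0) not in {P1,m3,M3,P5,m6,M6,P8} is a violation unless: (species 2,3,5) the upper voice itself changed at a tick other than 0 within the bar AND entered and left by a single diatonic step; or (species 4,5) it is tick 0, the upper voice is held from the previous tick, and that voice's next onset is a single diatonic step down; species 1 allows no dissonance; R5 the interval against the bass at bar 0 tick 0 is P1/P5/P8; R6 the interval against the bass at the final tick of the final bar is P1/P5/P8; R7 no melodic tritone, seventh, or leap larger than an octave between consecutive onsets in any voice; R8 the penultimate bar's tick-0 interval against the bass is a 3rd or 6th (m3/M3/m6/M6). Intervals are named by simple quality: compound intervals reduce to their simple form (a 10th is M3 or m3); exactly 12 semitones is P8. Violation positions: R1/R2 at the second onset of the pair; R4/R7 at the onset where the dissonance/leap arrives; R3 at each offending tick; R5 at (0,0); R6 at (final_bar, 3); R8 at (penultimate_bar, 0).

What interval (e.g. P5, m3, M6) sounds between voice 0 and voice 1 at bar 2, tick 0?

voice 0=G3 voice 1=A3 -> M2

M2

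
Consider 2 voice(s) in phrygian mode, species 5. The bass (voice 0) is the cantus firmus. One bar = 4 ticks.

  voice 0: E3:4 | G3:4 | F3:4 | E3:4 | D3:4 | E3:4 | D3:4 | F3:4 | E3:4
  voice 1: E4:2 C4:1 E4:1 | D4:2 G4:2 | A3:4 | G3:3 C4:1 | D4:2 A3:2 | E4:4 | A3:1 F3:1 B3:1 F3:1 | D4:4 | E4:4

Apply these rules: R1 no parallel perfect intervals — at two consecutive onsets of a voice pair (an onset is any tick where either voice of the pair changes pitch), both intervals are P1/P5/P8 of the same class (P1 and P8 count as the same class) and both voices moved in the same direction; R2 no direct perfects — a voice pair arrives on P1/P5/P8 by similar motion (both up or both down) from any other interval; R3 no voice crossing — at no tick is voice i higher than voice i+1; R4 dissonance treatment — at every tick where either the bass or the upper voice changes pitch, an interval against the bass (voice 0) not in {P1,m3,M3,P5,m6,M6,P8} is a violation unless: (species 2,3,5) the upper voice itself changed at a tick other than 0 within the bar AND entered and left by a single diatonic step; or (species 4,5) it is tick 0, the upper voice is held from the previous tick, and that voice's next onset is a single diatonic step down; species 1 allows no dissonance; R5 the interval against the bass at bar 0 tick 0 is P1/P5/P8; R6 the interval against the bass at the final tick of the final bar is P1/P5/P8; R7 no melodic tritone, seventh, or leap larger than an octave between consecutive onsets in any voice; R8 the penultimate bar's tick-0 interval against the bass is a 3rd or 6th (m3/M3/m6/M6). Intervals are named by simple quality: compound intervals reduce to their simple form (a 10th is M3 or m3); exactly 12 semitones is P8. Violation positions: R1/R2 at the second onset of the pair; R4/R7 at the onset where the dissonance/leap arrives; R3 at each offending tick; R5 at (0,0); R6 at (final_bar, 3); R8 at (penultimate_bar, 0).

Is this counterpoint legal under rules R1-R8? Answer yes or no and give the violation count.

bar 0: v0=E3 v1=E4 (P8)
bar 1: v0=G3 v1=D4 (P5)
bar 2: v0=F3 v1=A3 (M3)
bar 3: v0=E3 v1=G3 (m3)
bar 4: v0=D3 v1=D4 (P8)
bar 5: v0=E3 v1=E4 (P8)
bar 6: v0=D3 v1=A3 (P5)
bar 7: v0=F3 v1=D4 (M6)
bar 8: v0=E3 v1=E4 (P8)
  R7 @ bar2.0: G4->A3 leap 10st
  R2 @ bar5.0: D3/A3 P5 -> E3/E4 P8 similar
  R2 @ bar6.0: E3/E4 P8 -> D3/A3 P5 similar
  R7 @ bar6.2: F3->B3 leap 6st
  R7 @ bar6.3: B3->F3 leap 6st

No (5 violations)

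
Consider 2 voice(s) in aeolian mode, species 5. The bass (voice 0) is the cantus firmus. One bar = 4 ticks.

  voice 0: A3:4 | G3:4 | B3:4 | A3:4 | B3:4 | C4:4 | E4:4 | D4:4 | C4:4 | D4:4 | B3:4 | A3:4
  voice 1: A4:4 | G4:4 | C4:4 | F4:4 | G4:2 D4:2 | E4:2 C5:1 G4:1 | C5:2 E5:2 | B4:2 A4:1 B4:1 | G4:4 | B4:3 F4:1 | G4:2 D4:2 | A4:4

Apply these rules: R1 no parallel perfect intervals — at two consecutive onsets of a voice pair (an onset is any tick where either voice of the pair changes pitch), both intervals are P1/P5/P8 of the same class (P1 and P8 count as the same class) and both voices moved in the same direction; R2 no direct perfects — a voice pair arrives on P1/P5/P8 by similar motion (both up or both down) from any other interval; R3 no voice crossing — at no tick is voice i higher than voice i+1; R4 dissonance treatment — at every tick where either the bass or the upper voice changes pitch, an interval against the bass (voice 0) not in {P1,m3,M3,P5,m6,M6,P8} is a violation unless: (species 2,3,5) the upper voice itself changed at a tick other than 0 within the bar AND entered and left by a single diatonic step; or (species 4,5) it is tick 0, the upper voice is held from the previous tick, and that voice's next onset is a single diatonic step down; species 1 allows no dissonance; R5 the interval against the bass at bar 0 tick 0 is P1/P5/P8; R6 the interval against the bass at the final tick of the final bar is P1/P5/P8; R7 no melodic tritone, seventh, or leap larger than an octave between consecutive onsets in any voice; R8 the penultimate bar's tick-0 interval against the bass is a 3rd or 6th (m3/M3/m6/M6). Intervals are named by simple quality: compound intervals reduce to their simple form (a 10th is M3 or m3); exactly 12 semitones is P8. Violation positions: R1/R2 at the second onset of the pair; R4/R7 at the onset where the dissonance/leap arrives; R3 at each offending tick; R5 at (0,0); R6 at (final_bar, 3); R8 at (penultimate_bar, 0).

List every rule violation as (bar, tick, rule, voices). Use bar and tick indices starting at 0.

bar 0: v0=A3 v1=A4 downbeat P8
bar 1: v0=G3 v1=G4 downbeat P8
bar 2: v0=B3 v1=C4 downbeat m2
bar 3: v0=A3 v1=F4 downbeat m6
bar 4: v0=B3 v1=G4 downbeat m6
bar 5: v0=C4 v1=E4 downbeat M3
bar 6: v0=E4 v1=C5 downbeat m6
bar 7: v0=D4 v1=B4 downbeat M6
bar 8: v0=C4 v1=G4 downbeat P5
bar 9: v0=D4 v1=B4 downbeat M6
bar 10: v0=B3 v1=G4 downbeat m6
bar 11: v0=A3 v1=A4 downbeat P8
  -> R1 @ bar 1 tick 0 v(0, 1): A3/A4 P8 -> G3/G4 P8 similar
  -> R4 @ bar 2 tick 0 v(0, 1): B3/C4 m2 untreated
  -> R2 @ bar 8 tick 0 v(0, 1): D4/B4 M6 -> C4/G4 P5 similar
  -> R7 @ bar 9 tick 3 v(1,): B4->F4 leap 6st

(1, 0, R1, (0, 1))
(2, 0, R4, (0, 1))
(8, 0, R2, (0, 1))
(9, 3, R7, (1,))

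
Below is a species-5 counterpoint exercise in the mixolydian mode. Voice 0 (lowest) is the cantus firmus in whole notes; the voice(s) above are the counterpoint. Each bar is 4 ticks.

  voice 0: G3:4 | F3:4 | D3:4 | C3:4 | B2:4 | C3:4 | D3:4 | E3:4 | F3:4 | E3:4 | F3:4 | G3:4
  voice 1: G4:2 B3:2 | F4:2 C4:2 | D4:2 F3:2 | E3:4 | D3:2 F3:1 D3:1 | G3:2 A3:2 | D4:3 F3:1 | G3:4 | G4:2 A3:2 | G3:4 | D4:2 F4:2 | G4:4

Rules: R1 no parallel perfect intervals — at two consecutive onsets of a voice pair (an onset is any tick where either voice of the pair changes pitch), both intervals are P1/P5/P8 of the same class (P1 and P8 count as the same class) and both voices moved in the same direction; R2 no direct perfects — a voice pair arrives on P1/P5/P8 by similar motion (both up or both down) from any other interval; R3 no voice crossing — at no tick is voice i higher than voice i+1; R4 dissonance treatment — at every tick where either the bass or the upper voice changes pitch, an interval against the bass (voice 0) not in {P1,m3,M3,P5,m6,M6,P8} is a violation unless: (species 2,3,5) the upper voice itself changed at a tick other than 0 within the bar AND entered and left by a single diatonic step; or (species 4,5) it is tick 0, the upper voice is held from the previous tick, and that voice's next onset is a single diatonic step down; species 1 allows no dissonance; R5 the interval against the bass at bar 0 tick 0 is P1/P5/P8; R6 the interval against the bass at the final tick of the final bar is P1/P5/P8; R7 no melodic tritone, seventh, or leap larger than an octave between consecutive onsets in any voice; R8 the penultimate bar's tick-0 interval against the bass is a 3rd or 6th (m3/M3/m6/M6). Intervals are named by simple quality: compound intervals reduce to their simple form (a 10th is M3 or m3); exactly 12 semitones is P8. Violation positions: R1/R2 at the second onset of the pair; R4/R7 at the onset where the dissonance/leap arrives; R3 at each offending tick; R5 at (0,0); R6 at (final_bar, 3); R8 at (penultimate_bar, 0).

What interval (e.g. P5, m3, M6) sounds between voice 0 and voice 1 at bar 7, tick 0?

m3

voice 0=E3 voice 1=G3 -> m3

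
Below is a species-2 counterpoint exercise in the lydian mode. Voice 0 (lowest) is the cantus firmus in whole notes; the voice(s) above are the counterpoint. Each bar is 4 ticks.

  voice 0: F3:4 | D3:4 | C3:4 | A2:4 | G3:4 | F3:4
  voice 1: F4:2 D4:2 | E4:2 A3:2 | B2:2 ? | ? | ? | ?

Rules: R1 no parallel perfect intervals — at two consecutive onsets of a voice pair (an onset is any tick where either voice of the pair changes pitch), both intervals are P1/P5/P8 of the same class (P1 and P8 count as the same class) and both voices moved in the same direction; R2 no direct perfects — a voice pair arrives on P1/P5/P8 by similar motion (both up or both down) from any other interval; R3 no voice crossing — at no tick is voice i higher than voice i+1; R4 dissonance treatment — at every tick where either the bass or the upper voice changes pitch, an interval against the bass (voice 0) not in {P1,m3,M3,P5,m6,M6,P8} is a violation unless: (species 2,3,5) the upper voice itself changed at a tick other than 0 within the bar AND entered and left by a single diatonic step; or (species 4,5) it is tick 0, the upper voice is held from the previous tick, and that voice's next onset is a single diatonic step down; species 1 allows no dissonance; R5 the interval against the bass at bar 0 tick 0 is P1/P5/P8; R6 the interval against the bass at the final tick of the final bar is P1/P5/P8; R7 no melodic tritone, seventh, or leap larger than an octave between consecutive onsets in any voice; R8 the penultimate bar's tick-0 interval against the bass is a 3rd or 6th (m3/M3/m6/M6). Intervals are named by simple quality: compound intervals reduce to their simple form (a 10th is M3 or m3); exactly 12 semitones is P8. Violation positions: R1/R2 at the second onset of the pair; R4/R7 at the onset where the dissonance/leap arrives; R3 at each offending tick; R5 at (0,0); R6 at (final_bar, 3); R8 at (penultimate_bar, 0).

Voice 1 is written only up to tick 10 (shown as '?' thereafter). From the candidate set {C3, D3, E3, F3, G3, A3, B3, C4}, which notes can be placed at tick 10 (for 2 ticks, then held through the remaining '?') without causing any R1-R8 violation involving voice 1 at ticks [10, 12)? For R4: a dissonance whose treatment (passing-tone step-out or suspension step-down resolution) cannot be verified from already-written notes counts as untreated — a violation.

C3: legal
D3: violates R4
E3: legal
F3: violates R4,R7
G3: legal
A3: violates R7
B3: violates R4
C4: violates R7

{C3, E3, G3}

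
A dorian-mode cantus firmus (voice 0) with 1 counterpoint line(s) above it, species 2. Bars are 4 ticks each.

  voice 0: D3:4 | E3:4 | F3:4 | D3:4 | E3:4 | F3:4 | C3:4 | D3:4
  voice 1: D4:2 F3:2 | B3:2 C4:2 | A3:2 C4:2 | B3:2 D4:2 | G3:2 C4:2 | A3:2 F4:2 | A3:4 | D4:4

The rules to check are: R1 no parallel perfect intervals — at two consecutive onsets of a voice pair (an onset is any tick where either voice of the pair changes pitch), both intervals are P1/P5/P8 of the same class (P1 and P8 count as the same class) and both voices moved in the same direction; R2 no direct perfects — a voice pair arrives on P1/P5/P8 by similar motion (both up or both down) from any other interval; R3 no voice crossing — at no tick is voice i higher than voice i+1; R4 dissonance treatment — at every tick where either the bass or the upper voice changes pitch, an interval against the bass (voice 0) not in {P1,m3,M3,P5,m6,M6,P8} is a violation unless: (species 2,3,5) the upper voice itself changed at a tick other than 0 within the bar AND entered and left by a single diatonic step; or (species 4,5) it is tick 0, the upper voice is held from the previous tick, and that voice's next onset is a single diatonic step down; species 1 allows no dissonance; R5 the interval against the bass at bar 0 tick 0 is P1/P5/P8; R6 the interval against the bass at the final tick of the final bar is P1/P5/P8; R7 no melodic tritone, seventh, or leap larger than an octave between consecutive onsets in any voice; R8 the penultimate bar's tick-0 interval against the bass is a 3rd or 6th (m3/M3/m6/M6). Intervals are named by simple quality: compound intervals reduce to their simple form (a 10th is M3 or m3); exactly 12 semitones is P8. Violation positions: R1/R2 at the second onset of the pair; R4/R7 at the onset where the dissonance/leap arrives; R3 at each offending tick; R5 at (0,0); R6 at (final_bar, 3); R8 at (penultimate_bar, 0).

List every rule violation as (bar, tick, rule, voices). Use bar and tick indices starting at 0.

bar 0: v0=D3 v1=D4 downbeat P8
bar 1: v0=E3 v1=B3 downbeat P5
bar 2: v0=F3 v1=A3 downbeat M3
bar 3: v0=D3 v1=B3 downbeat M6
bar 4: v0=E3 v1=G3 downbeat m3
bar 5: v0=F3 v1=A3 downbeat M3
bar 6: v0=C3 v1=A3 downbeat M6
bar 7: v0=D3 v1=D4 downbeat P8
  -> R2 @ bar 1 tick 0 v(0, 1): D3/F3 m3 -> E3/B3 P5 similar
  -> R7 @ bar 1 tick 0 v(1,): F3->B3 leap 6st
  -> R2 @ bar 7 tick 0 v(0, 1): C3/A3 M6 -> D3/D4 P8 similar

(1, 0, R2, (0, 1))
(1, 0, R7, (1,))
(7, 0, R2, (0, 1))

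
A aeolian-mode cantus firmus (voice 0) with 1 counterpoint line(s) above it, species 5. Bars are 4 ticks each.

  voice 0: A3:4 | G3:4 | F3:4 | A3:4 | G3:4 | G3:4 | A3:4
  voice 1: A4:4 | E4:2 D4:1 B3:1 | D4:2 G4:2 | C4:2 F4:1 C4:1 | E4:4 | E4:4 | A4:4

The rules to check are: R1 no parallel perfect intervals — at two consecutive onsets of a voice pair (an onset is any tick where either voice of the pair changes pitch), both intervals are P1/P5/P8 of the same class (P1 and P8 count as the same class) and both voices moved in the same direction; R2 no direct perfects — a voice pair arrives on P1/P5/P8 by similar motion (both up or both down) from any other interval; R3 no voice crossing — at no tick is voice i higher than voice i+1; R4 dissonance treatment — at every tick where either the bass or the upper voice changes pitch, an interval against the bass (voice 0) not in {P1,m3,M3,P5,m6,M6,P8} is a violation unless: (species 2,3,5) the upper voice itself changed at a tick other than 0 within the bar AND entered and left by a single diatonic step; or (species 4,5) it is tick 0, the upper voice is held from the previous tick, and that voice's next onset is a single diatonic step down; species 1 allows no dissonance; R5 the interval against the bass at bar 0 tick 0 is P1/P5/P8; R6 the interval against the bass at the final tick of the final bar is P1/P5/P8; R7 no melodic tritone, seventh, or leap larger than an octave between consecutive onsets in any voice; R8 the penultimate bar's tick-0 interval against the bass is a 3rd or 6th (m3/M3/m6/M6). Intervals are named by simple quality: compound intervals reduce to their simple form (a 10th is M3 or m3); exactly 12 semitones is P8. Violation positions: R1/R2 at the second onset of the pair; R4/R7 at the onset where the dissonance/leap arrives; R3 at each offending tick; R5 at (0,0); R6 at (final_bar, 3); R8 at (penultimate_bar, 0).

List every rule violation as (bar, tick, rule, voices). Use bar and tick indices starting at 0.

(2, 2, R4, (0, 1))
(6, 0, R2, (0, 1))

bar 0: v0=A3 v1=A4 downbeat P8
bar 1: v0=G3 v1=E4 downbeat M6
bar 2: v0=F3 v1=D4 downbeat M6
bar 3: v0=A3 v1=C4 downbeat m3
bar 4: v0=G3 v1=E4 downbeat M6
bar 5: v0=G3 v1=E4 downbeat M6
bar 6: v0=A3 v1=A4 downbeat P8
  -> R4 @ bar 2 tick 2 v(0, 1): F3/G4 M2 untreated
  -> R2 @ bar 6 tick 0 v(0, 1): G3/E4 M6 -> A3/A4 P8 similar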